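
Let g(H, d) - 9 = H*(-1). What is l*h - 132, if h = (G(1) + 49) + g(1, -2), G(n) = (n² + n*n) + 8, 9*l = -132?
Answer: -3344/3 ≈ -1114.7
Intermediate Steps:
l = -44/3 (l = (⅑)*(-132) = -44/3 ≈ -14.667)
G(n) = 8 + 2*n² (G(n) = (n² + n²) + 8 = 2*n² + 8 = 8 + 2*n²)
g(H, d) = 9 - H (g(H, d) = 9 + H*(-1) = 9 - H)
h = 67 (h = ((8 + 2*1²) + 49) + (9 - 1*1) = ((8 + 2*1) + 49) + (9 - 1) = ((8 + 2) + 49) + 8 = (10 + 49) + 8 = 59 + 8 = 67)
l*h - 132 = -44/3*67 - 132 = -2948/3 - 132 = -3344/3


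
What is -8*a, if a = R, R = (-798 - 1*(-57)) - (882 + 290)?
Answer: 15304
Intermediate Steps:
R = -1913 (R = (-798 + 57) - 1*1172 = -741 - 1172 = -1913)
a = -1913
-8*a = -8*(-1913) = 15304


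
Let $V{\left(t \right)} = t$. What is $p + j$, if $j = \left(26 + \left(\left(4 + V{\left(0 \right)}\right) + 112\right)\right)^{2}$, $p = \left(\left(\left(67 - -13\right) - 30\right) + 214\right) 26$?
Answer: $27028$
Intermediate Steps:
$p = 6864$ ($p = \left(\left(\left(67 + \left(-38 + 51\right)\right) - 30\right) + 214\right) 26 = \left(\left(\left(67 + 13\right) - 30\right) + 214\right) 26 = \left(\left(80 - 30\right) + 214\right) 26 = \left(50 + 214\right) 26 = 264 \cdot 26 = 6864$)
$j = 20164$ ($j = \left(26 + \left(\left(4 + 0\right) + 112\right)\right)^{2} = \left(26 + \left(4 + 112\right)\right)^{2} = \left(26 + 116\right)^{2} = 142^{2} = 20164$)
$p + j = 6864 + 20164 = 27028$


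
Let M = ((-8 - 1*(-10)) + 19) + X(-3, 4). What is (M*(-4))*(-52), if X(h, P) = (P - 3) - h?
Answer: 5200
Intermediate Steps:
X(h, P) = -3 + P - h (X(h, P) = (-3 + P) - h = -3 + P - h)
M = 25 (M = ((-8 - 1*(-10)) + 19) + (-3 + 4 - 1*(-3)) = ((-8 + 10) + 19) + (-3 + 4 + 3) = (2 + 19) + 4 = 21 + 4 = 25)
(M*(-4))*(-52) = (25*(-4))*(-52) = -100*(-52) = 5200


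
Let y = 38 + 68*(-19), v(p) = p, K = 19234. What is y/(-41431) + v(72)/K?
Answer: 13551234/398441927 ≈ 0.034011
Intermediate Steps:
y = -1254 (y = 38 - 1292 = -1254)
y/(-41431) + v(72)/K = -1254/(-41431) + 72/19234 = -1254*(-1/41431) + 72*(1/19234) = 1254/41431 + 36/9617 = 13551234/398441927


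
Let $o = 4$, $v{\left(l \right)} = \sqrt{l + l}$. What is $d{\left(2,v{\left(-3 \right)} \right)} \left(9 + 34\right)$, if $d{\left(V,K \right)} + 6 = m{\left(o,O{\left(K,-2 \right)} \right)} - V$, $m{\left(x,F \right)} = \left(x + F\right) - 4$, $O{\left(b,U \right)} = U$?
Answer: $-430$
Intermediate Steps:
$v{\left(l \right)} = \sqrt{2} \sqrt{l}$ ($v{\left(l \right)} = \sqrt{2 l} = \sqrt{2} \sqrt{l}$)
$m{\left(x,F \right)} = -4 + F + x$ ($m{\left(x,F \right)} = \left(F + x\right) - 4 = -4 + F + x$)
$d{\left(V,K \right)} = -8 - V$ ($d{\left(V,K \right)} = -6 - \left(2 + V\right) = -8 - V$)
$d{\left(2,v{\left(-3 \right)} \right)} \left(9 + 34\right) = \left(-8 - 2\right) \left(9 + 34\right) = \left(-8 - 2\right) 43 = \left(-10\right) 43 = -430$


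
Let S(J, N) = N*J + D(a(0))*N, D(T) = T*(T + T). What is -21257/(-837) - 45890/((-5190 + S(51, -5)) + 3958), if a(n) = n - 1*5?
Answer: 8370371/161541 ≈ 51.816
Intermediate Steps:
a(n) = -5 + n (a(n) = n - 5 = -5 + n)
D(T) = 2*T² (D(T) = T*(2*T) = 2*T²)
S(J, N) = 50*N + J*N (S(J, N) = N*J + (2*(-5 + 0)²)*N = J*N + (2*(-5)²)*N = J*N + (2*25)*N = J*N + 50*N = 50*N + J*N)
-21257/(-837) - 45890/((-5190 + S(51, -5)) + 3958) = -21257/(-837) - 45890/((-5190 - 5*(50 + 51)) + 3958) = -21257*(-1/837) - 45890/((-5190 - 5*101) + 3958) = 21257/837 - 45890/((-5190 - 505) + 3958) = 21257/837 - 45890/(-5695 + 3958) = 21257/837 - 45890/(-1737) = 21257/837 - 45890*(-1/1737) = 21257/837 + 45890/1737 = 8370371/161541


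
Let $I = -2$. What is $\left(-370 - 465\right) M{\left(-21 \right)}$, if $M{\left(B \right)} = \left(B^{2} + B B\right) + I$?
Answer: $-734800$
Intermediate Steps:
$M{\left(B \right)} = -2 + 2 B^{2}$ ($M{\left(B \right)} = \left(B^{2} + B B\right) - 2 = \left(B^{2} + B^{2}\right) - 2 = 2 B^{2} - 2 = -2 + 2 B^{2}$)
$\left(-370 - 465\right) M{\left(-21 \right)} = \left(-370 - 465\right) \left(-2 + 2 \left(-21\right)^{2}\right) = - 835 \left(-2 + 2 \cdot 441\right) = - 835 \left(-2 + 882\right) = \left(-835\right) 880 = -734800$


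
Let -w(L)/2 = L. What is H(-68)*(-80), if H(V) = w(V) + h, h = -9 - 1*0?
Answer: -10160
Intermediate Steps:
w(L) = -2*L
h = -9 (h = -9 + 0 = -9)
H(V) = -9 - 2*V (H(V) = -2*V - 9 = -9 - 2*V)
H(-68)*(-80) = (-9 - 2*(-68))*(-80) = (-9 + 136)*(-80) = 127*(-80) = -10160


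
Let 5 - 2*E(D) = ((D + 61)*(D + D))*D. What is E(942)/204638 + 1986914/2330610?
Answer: -2073897106342463/476931369180 ≈ -4348.4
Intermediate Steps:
E(D) = 5/2 - D**2*(61 + D) (E(D) = 5/2 - (D + 61)*(D + D)*D/2 = 5/2 - (61 + D)*(2*D)*D/2 = 5/2 - 2*D*(61 + D)*D/2 = 5/2 - D**2*(61 + D))
E(942)/204638 + 1986914/2330610 = (5/2 - 1*942**3 - 61*942**2)/204638 + 1986914/2330610 = (5/2 - 1*835896888 - 61*887364)*(1/204638) + 1986914*(1/2330610) = (5/2 - 835896888 - 54129204)*(1/204638) + 993457/1165305 = -1780052179/2*1/204638 + 993457/1165305 = -1780052179/409276 + 993457/1165305 = -2073897106342463/476931369180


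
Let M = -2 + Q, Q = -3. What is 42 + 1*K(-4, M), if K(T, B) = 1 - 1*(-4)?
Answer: 47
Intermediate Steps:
M = -5 (M = -2 - 3 = -5)
K(T, B) = 5 (K(T, B) = 1 + 4 = 5)
42 + 1*K(-4, M) = 42 + 1*5 = 42 + 5 = 47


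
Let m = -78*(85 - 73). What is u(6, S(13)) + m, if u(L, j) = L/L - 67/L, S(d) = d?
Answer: -5677/6 ≈ -946.17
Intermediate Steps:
m = -936 (m = -78*12 = -936)
u(L, j) = 1 - 67/L
u(6, S(13)) + m = (-67 + 6)/6 - 936 = (1/6)*(-61) - 936 = -61/6 - 936 = -5677/6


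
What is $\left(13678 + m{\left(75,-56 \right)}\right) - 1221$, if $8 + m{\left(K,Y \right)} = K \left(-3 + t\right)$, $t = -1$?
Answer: $12149$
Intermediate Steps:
$m{\left(K,Y \right)} = -8 - 4 K$ ($m{\left(K,Y \right)} = -8 + K \left(-3 - 1\right) = -8 + K \left(-4\right) = -8 - 4 K$)
$\left(13678 + m{\left(75,-56 \right)}\right) - 1221 = \left(13678 - 308\right) - 1221 = 13370 - 1221 = 12149$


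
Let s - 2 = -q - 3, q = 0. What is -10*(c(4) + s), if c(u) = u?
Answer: -30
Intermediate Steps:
s = -1 (s = 2 + (-1*0 - 3) = 2 + (0 - 3) = 2 - 3 = -1)
-10*(c(4) + s) = -10*(4 - 1) = -10*3 = -30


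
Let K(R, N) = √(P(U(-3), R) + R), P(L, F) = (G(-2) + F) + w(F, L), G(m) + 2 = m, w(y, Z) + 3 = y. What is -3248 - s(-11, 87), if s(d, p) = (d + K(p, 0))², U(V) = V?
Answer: -3623 + 22*√254 ≈ -3272.4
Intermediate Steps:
w(y, Z) = -3 + y
G(m) = -2 + m
P(L, F) = -7 + 2*F (P(L, F) = ((-2 - 2) + F) + (-3 + F) = (-4 + F) + (-3 + F) = -7 + 2*F)
K(R, N) = √(-7 + 3*R) (K(R, N) = √((-7 + 2*R) + R) = √(-7 + 3*R))
s(d, p) = (d + √(-7 + 3*p))²
-3248 - s(-11, 87) = -3248 - (-11 + √(-7 + 3*87))² = -3248 - (-11 + √(-7 + 261))² = -3248 - (-11 + √254)²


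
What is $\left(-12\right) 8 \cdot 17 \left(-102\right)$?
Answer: $166464$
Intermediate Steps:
$\left(-12\right) 8 \cdot 17 \left(-102\right) = \left(-96\right) 17 \left(-102\right) = \left(-1632\right) \left(-102\right) = 166464$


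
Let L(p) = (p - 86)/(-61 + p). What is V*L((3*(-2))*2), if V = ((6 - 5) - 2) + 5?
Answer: 392/73 ≈ 5.3699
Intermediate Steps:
V = 4 (V = (1 - 2) + 5 = -1 + 5 = 4)
L(p) = (-86 + p)/(-61 + p)
V*L((3*(-2))*2) = 4*((-86 + (3*(-2))*2)/(-61 + (3*(-2))*2)) = 4*((-86 - 6*2)/(-61 - 6*2)) = 4*((-86 - 12)/(-61 - 12)) = 4*(-98/(-73)) = 4*(-1/73*(-98)) = 4*(98/73) = 392/73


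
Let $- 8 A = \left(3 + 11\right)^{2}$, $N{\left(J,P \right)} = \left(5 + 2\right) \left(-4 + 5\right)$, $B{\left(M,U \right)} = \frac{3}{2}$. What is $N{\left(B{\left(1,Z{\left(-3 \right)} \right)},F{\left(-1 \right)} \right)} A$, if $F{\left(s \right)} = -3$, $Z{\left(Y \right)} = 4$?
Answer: $- \frac{343}{2} \approx -171.5$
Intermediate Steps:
$B{\left(M,U \right)} = \frac{3}{2}$ ($B{\left(M,U \right)} = 3 \cdot \frac{1}{2} = \frac{3}{2}$)
$N{\left(J,P \right)} = 7$ ($N{\left(J,P \right)} = 7 \cdot 1 = 7$)
$A = - \frac{49}{2}$ ($A = - \frac{\left(3 + 11\right)^{2}}{8} = - \frac{14^{2}}{8} = \left(- \frac{1}{8}\right) 196 = - \frac{49}{2} \approx -24.5$)
$N{\left(B{\left(1,Z{\left(-3 \right)} \right)},F{\left(-1 \right)} \right)} A = 7 \left(- \frac{49}{2}\right) = - \frac{343}{2}$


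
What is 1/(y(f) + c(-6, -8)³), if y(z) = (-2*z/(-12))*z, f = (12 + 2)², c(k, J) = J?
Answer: 3/17672 ≈ 0.00016976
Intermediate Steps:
f = 196 (f = 14² = 196)
y(z) = z²/6 (y(z) = (-2*z*(-1)/12)*z = (-(-1)*z/6)*z = (z/6)*z = z²/6)
1/(y(f) + c(-6, -8)³) = 1/((⅙)*196² + (-8)³) = 1/((⅙)*38416 - 512) = 1/(19208/3 - 512) = 1/(17672/3) = 3/17672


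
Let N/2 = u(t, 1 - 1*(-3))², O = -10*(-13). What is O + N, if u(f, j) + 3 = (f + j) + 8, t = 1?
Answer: 330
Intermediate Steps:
u(f, j) = 5 + f + j (u(f, j) = -3 + ((f + j) + 8) = -3 + (8 + f + j) = 5 + f + j)
O = 130
N = 200 (N = 2*(5 + 1 + (1 - 1*(-3)))² = 2*(5 + 1 + (1 + 3))² = 2*(5 + 1 + 4)² = 2*10² = 2*100 = 200)
O + N = 130 + 200 = 330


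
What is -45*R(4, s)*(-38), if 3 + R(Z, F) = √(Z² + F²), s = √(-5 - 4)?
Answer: -5130 + 1710*√7 ≈ -605.77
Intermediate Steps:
s = 3*I (s = √(-9) = 3*I ≈ 3.0*I)
R(Z, F) = -3 + √(F² + Z²) (R(Z, F) = -3 + √(Z² + F²) = -3 + √(F² + Z²))
-45*R(4, s)*(-38) = -45*(-3 + √((3*I)² + 4²))*(-38) = -45*(-3 + √(-9 + 16))*(-38) = -45*(-3 + √7)*(-38) = (135 - 45*√7)*(-38) = -5130 + 1710*√7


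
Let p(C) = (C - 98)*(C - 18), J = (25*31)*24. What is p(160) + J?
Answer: 27404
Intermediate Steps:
J = 18600 (J = 775*24 = 18600)
p(C) = (-98 + C)*(-18 + C)
p(160) + J = (1764 + 160² - 116*160) + 18600 = (1764 + 25600 - 18560) + 18600 = 8804 + 18600 = 27404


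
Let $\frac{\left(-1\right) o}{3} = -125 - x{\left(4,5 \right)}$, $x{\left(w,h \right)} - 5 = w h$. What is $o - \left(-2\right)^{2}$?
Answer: $446$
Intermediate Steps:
$x{\left(w,h \right)} = 5 + h w$ ($x{\left(w,h \right)} = 5 + w h = 5 + h w$)
$o = 450$ ($o = - 3 \left(-125 - \left(5 + 5 \cdot 4\right)\right) = - 3 \left(-125 - \left(5 + 20\right)\right) = - 3 \left(-125 - 25\right) = \left(-3\right) \left(-150\right) = 450$)
$o - \left(-2\right)^{2} = 450 - \left(-2\right)^{2} = 450 - 4 = 446$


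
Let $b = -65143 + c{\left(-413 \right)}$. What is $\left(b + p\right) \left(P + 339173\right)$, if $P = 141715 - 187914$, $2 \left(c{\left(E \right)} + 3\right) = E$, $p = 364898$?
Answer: $87759043317$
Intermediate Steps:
$c{\left(E \right)} = -3 + \frac{E}{2}$
$b = - \frac{130705}{2}$ ($b = -65143 + \left(-3 + \frac{1}{2} \left(-413\right)\right) = -65143 - \frac{419}{2} = - \frac{130705}{2} \approx -65353.0$)
$P = -46199$
$\left(b + p\right) \left(P + 339173\right) = \left(- \frac{130705}{2} + 364898\right) \left(-46199 + 339173\right) = \frac{599091}{2} \cdot 292974 = 87759043317$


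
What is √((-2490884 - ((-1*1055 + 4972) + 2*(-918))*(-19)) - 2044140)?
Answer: I*√4495485 ≈ 2120.3*I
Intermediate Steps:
√((-2490884 - ((-1*1055 + 4972) + 2*(-918))*(-19)) - 2044140) = √((-2490884 - ((-1055 + 4972) - 1836)*(-19)) - 2044140) = √((-2490884 - (3917 - 1836)*(-19)) - 2044140) = √((-2490884 - 2081*(-19)) - 2044140) = √((-2490884 - 1*(-39539)) - 2044140) = √((-2490884 + 39539) - 2044140) = √(-2451345 - 2044140) = √(-4495485) = I*√4495485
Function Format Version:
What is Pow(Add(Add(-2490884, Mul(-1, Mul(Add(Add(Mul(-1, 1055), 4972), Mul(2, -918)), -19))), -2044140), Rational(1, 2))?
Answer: Mul(I, Pow(4495485, Rational(1, 2))) ≈ Mul(2120.3, I)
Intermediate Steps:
Pow(Add(Add(-2490884, Mul(-1, Mul(Add(Add(Mul(-1, 1055), 4972), Mul(2, -918)), -19))), -2044140), Rational(1, 2)) = Pow(Add(Add(-2490884, Mul(-1, Mul(Add(Add(-1055, 4972), -1836), -19))), -2044140), Rational(1, 2)) = Pow(Add(Add(-2490884, Mul(-1, Mul(Add(3917, -1836), -19))), -2044140), Rational(1, 2)) = Pow(Add(Add(-2490884, Mul(-1, Mul(2081, -19))), -2044140), Rational(1, 2)) = Pow(Add(Add(-2490884, Mul(-1, -39539)), -2044140), Rational(1, 2)) = Pow(Add(Add(-2490884, 39539), -2044140), Rational(1, 2)) = Pow(Add(-2451345, -2044140), Rational(1, 2)) = Pow(-4495485, Rational(1, 2)) = Mul(I, Pow(4495485, Rational(1, 2)))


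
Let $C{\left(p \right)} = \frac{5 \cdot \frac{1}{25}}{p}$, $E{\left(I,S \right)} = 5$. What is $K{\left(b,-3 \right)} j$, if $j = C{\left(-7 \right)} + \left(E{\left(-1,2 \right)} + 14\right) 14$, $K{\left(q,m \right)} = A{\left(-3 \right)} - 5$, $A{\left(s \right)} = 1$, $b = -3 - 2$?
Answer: $- \frac{37236}{35} \approx -1063.9$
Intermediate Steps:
$b = -5$
$C{\left(p \right)} = \frac{1}{5 p}$ ($C{\left(p \right)} = \frac{5 \cdot \frac{1}{25}}{p} = \frac{1}{5 p}$)
$K{\left(q,m \right)} = -4$ ($K{\left(q,m \right)} = 1 - 5 = -4$)
$j = \frac{9309}{35}$ ($j = \frac{1}{5 \left(-7\right)} + \left(5 + 14\right) 14 = \frac{1}{5} \left(- \frac{1}{7}\right) + 19 \cdot 14 = - \frac{1}{35} + 266 = \frac{9309}{35} \approx 265.97$)
$K{\left(b,-3 \right)} j = \left(-4\right) \frac{9309}{35} = - \frac{37236}{35}$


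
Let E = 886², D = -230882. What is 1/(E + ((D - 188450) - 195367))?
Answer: 1/170297 ≈ 5.8721e-6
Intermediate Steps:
E = 784996
1/(E + ((D - 188450) - 195367)) = 1/(784996 + ((-230882 - 188450) - 195367)) = 1/(784996 + (-419332 - 195367)) = 1/(784996 - 614699) = 1/170297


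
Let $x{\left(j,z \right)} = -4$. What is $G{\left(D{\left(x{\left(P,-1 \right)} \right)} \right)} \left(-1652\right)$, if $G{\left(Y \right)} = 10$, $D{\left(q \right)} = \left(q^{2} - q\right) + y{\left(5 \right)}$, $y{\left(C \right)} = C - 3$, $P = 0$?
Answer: $-16520$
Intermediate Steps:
$y{\left(C \right)} = -3 + C$
$D{\left(q \right)} = 2 + q^{2} - q$ ($D{\left(q \right)} = \left(q^{2} - q\right) + \left(-3 + 5\right) = \left(q^{2} - q\right) + 2 = 2 + q^{2} - q$)
$G{\left(D{\left(x{\left(P,-1 \right)} \right)} \right)} \left(-1652\right) = 10 \left(-1652\right) = -16520$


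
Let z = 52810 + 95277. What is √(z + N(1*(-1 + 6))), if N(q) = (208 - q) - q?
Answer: √148285 ≈ 385.08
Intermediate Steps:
z = 148087
N(q) = 208 - 2*q
√(z + N(1*(-1 + 6))) = √(148087 + (208 - 2*(-1 + 6))) = √(148087 + (208 - 2*5)) = √(148087 + (208 - 10)) = √(148087 + 198) = √148285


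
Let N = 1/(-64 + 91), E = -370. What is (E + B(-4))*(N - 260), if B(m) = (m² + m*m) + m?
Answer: 266722/3 ≈ 88907.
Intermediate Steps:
B(m) = m + 2*m² (B(m) = (m² + m²) + m = 2*m² + m = m + 2*m²)
N = 1/27 ≈ 0.037037
(E + B(-4))*(N - 260) = (-370 - 4*(1 + 2*(-4)))*(1/27 - 260) = (-370 - 4*(1 - 8))*(-7019/27) = (-370 - 4*(-7))*(-7019/27) = (-370 + 28)*(-7019/27) = -342*(-7019/27) = 266722/3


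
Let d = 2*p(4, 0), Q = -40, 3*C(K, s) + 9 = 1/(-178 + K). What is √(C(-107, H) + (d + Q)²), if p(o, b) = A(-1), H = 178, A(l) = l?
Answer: √143037130/285 ≈ 41.964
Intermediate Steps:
p(o, b) = -1
C(K, s) = -3 + 1/(3*(-178 + K))
d = -2 (d = 2*(-1) = -2)
√(C(-107, H) + (d + Q)²) = √((1603 - 9*(-107))/(3*(-178 - 107)) + (-2 - 40)²) = √((⅓)*(1603 + 963)/(-285) + (-42)²) = √((⅓)*(-1/285)*2566 + 1764) = √(-2566/855 + 1764) = √(1505654/855) = √143037130/285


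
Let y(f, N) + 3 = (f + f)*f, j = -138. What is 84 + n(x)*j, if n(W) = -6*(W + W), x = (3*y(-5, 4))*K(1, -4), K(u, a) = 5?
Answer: 1167564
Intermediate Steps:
y(f, N) = -3 + 2*f² (y(f, N) = -3 + (f + f)*f = -3 + (2*f)*f = -3 + 2*f²)
x = 705 (x = (3*(-3 + 2*(-5)²))*5 = (3*(-3 + 2*25))*5 = (3*(-3 + 50))*5 = (3*47)*5 = 141*5 = 705)
n(W) = -12*W
84 + n(x)*j = 84 - 12*705*(-138) = 84 - 8460*(-138) = 84 + 1167480 = 1167564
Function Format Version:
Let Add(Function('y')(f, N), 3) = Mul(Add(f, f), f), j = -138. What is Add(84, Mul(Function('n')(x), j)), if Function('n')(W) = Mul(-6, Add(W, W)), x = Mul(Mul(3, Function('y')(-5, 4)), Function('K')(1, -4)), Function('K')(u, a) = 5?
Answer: 1167564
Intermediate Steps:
Function('y')(f, N) = Add(-3, Mul(2, Pow(f, 2))) (Function('y')(f, N) = Add(-3, Mul(Add(f, f), f)) = Add(-3, Mul(Mul(2, f), f)) = Add(-3, Mul(2, Pow(f, 2))))
x = 705 (x = Mul(Mul(3, Add(-3, Mul(2, Pow(-5, 2)))), 5) = Mul(Mul(3, Add(-3, Mul(2, 25))), 5) = Mul(Mul(3, Add(-3, 50)), 5) = Mul(Mul(3, 47), 5) = Mul(141, 5) = 705)
Function('n')(W) = Mul(-12, W) (Function('n')(W) = Mul(-6, Mul(2, W)) = Mul(-12, W))
Add(84, Mul(Function('n')(x), j)) = Add(84, Mul(Mul(-12, 705), -138)) = Add(84, Mul(-8460, -138)) = Add(84, 1167480) = 1167564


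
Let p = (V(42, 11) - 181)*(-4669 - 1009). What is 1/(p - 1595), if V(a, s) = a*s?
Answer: -1/1597113 ≈ -6.2613e-7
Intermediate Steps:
p = -1595518 (p = (42*11 - 181)*(-4669 - 1009) = (462 - 181)*(-5678) = 281*(-5678) = -1595518)
1/(p - 1595) = 1/(-1595518 - 1595) = 1/(-1597113) = -1/1597113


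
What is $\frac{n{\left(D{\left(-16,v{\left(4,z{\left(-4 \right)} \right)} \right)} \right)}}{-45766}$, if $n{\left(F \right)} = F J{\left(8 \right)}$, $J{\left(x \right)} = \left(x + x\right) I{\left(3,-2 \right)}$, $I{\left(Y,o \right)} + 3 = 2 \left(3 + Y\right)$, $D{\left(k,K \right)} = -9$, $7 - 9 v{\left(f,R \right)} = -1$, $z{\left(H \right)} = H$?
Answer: $\frac{648}{22883} \approx 0.028318$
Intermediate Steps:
$v{\left(f,R \right)} = \frac{8}{9}$ ($v{\left(f,R \right)} = \frac{7}{9} - - \frac{1}{9} = \frac{7}{9} + \frac{1}{9} = \frac{8}{9}$)
$I{\left(Y,o \right)} = 3 + 2 Y$ ($I{\left(Y,o \right)} = -3 + 2 \left(3 + Y\right) = -3 + \left(6 + 2 Y\right) = 3 + 2 Y$)
$J{\left(x \right)} = 18 x$ ($J{\left(x \right)} = \left(x + x\right) \left(3 + 2 \cdot 3\right) = 2 x \left(3 + 6\right) = 2 x 9 = 18 x$)
$n{\left(F \right)} = 144 F$ ($n{\left(F \right)} = F 18 \cdot 8 = F 144 = 144 F$)
$\frac{n{\left(D{\left(-16,v{\left(4,z{\left(-4 \right)} \right)} \right)} \right)}}{-45766} = \frac{144 \left(-9\right)}{-45766} = \left(-1296\right) \left(- \frac{1}{45766}\right) = \frac{648}{22883}$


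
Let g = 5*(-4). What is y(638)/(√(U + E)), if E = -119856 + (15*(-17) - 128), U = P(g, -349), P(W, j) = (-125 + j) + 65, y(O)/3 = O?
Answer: -29*I*√30162/914 ≈ -5.5104*I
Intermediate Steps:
y(O) = 3*O
g = -20
P(W, j) = -60 + j
U = -409 (U = -60 - 349 = -409)
E = -120239 (E = -119856 + (-255 - 128) = -119856 - 383 = -120239)
y(638)/(√(U + E)) = (3*638)/(√(-409 - 120239)) = 1914/(√(-120648)) = 1914/((2*I*√30162)) = 1914*(-I*√30162/60324) = -29*I*√30162/914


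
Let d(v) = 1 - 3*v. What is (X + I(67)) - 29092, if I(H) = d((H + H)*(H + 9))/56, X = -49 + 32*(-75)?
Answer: -1796847/56 ≈ -32087.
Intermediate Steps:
X = -2449 (X = -49 - 2400 = -2449)
I(H) = 1/56 - 3*H*(9 + H)/28 (I(H) = (1 - 3*(H + H)*(H + 9))/56 = (1 - 3*2*H*(9 + H))*(1/56) = (1 - 6*H*(9 + H))*(1/56) = 1/56 - 3*H*(9 + H)/28)
(X + I(67)) - 29092 = (-2449 + (1/56 - 3/28*67*(9 + 67))) - 29092 = (-2449 + (1/56 - 3/28*67*76)) - 29092 = (-2449 + (1/56 - 3819/7)) - 29092 = (-2449 - 30551/56) - 29092 = -167695/56 - 29092 = -1796847/56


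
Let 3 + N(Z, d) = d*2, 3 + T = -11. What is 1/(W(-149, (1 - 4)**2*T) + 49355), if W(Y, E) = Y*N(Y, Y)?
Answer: 1/94204 ≈ 1.0615e-5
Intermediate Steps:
T = -14 (T = -3 - 11 = -14)
N(Z, d) = -3 + 2*d (N(Z, d) = -3 + d*2 = -3 + 2*d)
W(Y, E) = Y*(-3 + 2*Y)
1/(W(-149, (1 - 4)**2*T) + 49355) = 1/(-149*(-3 + 2*(-149)) + 49355) = 1/(-149*(-3 - 298) + 49355) = 1/(-149*(-301) + 49355) = 1/(44849 + 49355) = 1/94204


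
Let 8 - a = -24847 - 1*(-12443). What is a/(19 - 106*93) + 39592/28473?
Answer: 36138812/280145847 ≈ 0.12900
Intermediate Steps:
a = 12412 (a = 8 - (-24847 - 1*(-12443)) = 8 - (-24847 + 12443) = 8 - 1*(-12404) = 8 + 12404 = 12412)
a/(19 - 106*93) + 39592/28473 = 12412/(19 - 106*93) + 39592/28473 = 12412/(19 - 9858) + 39592*(1/28473) = 12412/(-9839) + 39592/28473 = 12412*(-1/9839) + 39592/28473 = -12412/9839 + 39592/28473 = 36138812/280145847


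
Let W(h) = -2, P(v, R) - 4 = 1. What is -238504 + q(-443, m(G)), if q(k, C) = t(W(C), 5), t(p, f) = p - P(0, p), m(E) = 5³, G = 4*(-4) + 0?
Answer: -238511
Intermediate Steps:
P(v, R) = 5 (P(v, R) = 4 + 1 = 5)
G = -16 (G = -16 + 0 = -16)
m(E) = 125
t(p, f) = -5 + p (t(p, f) = p - 1*5 = p - 5 = -5 + p)
q(k, C) = -7 (q(k, C) = -5 - 2 = -7)
-238504 + q(-443, m(G)) = -238504 - 7 = -238511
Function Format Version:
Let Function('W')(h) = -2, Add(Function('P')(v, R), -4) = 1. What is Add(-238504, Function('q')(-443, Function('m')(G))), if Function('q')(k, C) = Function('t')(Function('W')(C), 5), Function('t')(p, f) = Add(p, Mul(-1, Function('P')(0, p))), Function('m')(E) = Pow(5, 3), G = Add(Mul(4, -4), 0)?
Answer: -238511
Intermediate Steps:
Function('P')(v, R) = 5 (Function('P')(v, R) = Add(4, 1) = 5)
G = -16 (G = Add(-16, 0) = -16)
Function('m')(E) = 125
Function('t')(p, f) = Add(-5, p) (Function('t')(p, f) = Add(p, Mul(-1, 5)) = Add(p, -5) = Add(-5, p))
Function('q')(k, C) = -7 (Function('q')(k, C) = Add(-5, -2) = -7)
Add(-238504, Function('q')(-443, Function('m')(G))) = Add(-238504, -7) = -238511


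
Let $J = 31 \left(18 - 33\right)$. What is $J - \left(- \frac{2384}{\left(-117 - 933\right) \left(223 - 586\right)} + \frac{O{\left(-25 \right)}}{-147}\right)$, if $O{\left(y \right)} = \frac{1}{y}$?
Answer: $- \frac{620313644}{1334025} \approx -464.99$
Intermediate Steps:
$J = -465$ ($J = 31 \left(-15\right) = -465$)
$J - \left(- \frac{2384}{\left(-117 - 933\right) \left(223 - 586\right)} + \frac{O{\left(-25 \right)}}{-147}\right) = -465 - \left(- \frac{2384}{\left(-117 - 933\right) \left(223 - 586\right)} + \frac{1}{\left(-25\right) \left(-147\right)}\right) = -465 - \left(- \frac{2384}{\left(-1050\right) \left(-363\right)} - - \frac{1}{3675}\right) = -465 - \left(- \frac{2384}{381150} + \frac{1}{3675}\right) = -465 - \left(\left(-2384\right) \frac{1}{381150} + \frac{1}{3675}\right) = -465 - \left(- \frac{1192}{190575} + \frac{1}{3675}\right) = -465 - - \frac{7981}{1334025} = -465 + \frac{7981}{1334025} = - \frac{620313644}{1334025}$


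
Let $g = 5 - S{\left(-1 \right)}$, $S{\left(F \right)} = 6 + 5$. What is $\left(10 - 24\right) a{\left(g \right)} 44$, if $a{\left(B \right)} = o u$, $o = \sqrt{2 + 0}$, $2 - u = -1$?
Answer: $- 1848 \sqrt{2} \approx -2613.5$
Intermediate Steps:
$u = 3$ ($u = 2 - -1 = 2 + 1 = 3$)
$S{\left(F \right)} = 11$
$o = \sqrt{2} \approx 1.4142$
$g = -6$ ($g = 5 - 11 = -6$)
$a{\left(B \right)} = 3 \sqrt{2}$ ($a{\left(B \right)} = \sqrt{2} \cdot 3 = 3 \sqrt{2}$)
$\left(10 - 24\right) a{\left(g \right)} 44 = \left(10 - 24\right) 3 \sqrt{2} \cdot 44 = - 14 \cdot 3 \sqrt{2} \cdot 44 = - 42 \sqrt{2} \cdot 44 = - 1848 \sqrt{2}$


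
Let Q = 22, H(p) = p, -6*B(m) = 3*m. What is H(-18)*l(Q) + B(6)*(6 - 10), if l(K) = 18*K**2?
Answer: -156804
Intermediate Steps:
B(m) = -m/2
H(-18)*l(Q) + B(6)*(6 - 10) = -324*22**2 + (-1/2*6)*(6 - 10) = -324*484 - 3*(-4) = -18*8712 + 12 = -156816 + 12 = -156804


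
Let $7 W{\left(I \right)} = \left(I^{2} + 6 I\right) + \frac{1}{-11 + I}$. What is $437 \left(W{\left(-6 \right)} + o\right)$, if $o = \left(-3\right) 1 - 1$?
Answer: $- \frac{208449}{119} \approx -1751.7$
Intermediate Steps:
$o = -4$ ($o = -3 - 1 = -4$)
$W{\left(I \right)} = \frac{I^{2}}{7} + \frac{1}{7 \left(-11 + I\right)} + \frac{6 I}{7}$ ($W{\left(I \right)} = \frac{\left(I^{2} + 6 I\right) + \frac{1}{-11 + I}}{7} = \frac{I^{2} + \frac{1}{-11 + I} + 6 I}{7} = \frac{I^{2}}{7} + \frac{1}{7 \left(-11 + I\right)} + \frac{6 I}{7}$)
$437 \left(W{\left(-6 \right)} + o\right) = 437 \left(\frac{1 + \left(-6\right)^{3} - -396 - 5 \left(-6\right)^{2}}{7 \left(-11 - 6\right)} - 4\right) = 437 \left(\frac{1 - 216 + 396 - 180}{7 \left(-17\right)} - 4\right) = 437 \left(\frac{1}{7} \left(- \frac{1}{17}\right) \left(1 - 216 + 396 - 180\right) - 4\right) = 437 \left(\frac{1}{7} \left(- \frac{1}{17}\right) 1 - 4\right) = 437 \left(- \frac{1}{119} - 4\right) = 437 \left(- \frac{477}{119}\right) = - \frac{208449}{119}$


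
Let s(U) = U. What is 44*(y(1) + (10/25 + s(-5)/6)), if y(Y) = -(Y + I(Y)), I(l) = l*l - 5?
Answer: 1694/15 ≈ 112.93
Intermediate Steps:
I(l) = -5 + l**2 (I(l) = l**2 - 5 = -5 + l**2)
y(Y) = 5 - Y - Y**2 (y(Y) = -(Y + (-5 + Y**2)) = -(-5 + Y + Y**2) = 5 - Y - Y**2)
44*(y(1) + (10/25 + s(-5)/6)) = 44*((5 - 1*1 - 1*1**2) + (10/25 - 5/6)) = 44*((5 - 1 - 1*1) + (10*(1/25) - 5*1/6)) = 44*((5 - 1 - 1) + (2/5 - 5/6)) = 44*(3 - 13/30) = 44*(77/30) = 1694/15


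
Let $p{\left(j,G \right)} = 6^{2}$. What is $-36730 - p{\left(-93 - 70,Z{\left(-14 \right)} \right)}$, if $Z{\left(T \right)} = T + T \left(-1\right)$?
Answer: $-36766$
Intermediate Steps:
$Z{\left(T \right)} = 0$ ($Z{\left(T \right)} = T - T = 0$)
$p{\left(j,G \right)} = 36$
$-36730 - p{\left(-93 - 70,Z{\left(-14 \right)} \right)} = -36730 - 36 = -36766$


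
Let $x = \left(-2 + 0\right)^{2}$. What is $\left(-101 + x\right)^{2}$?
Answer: $9409$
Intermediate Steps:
$x = 4$ ($x = \left(-2\right)^{2} = 4$)
$\left(-101 + x\right)^{2} = \left(-101 + 4\right)^{2} = \left(-97\right)^{2} = 9409$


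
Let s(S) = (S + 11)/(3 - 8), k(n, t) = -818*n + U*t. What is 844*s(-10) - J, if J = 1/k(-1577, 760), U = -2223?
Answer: -337172931/1997470 ≈ -168.80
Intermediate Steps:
k(n, t) = -2223*t - 818*n (k(n, t) = -818*n - 2223*t = -2223*t - 818*n)
s(S) = -11/5 - S/5 (s(S) = (11 + S)/(-5) = (11 + S)*(-⅕) = -11/5 - S/5)
J = -1/399494 (J = 1/(-2223*760 - 818*(-1577)) = 1/(-1689480 + 1289986) = 1/(-399494) = -1/399494 ≈ -2.5032e-6)
844*s(-10) - J = 844*(-11/5 - ⅕*(-10)) - 1*(-1/399494) = 844*(-11/5 + 2) + 1/399494 = 844*(-⅕) + 1/399494 = -844/5 + 1/399494 = -337172931/1997470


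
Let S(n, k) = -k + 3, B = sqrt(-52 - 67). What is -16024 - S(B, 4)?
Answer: -16023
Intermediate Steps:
B = I*sqrt(119) (B = sqrt(-119) = I*sqrt(119) ≈ 10.909*I)
S(n, k) = 3 - k
-16024 - S(B, 4) = -16024 - (3 - 1*4) = -16024 - (3 - 4) = -16024 - 1*(-1) = -16024 + 1 = -16023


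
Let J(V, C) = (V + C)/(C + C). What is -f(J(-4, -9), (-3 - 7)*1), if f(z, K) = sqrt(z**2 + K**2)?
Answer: -sqrt(32569)/18 ≈ -10.026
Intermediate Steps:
J(V, C) = (C + V)/(2*C) (J(V, C) = (C + V)/((2*C)) = (C + V)*(1/(2*C)) = (C + V)/(2*C))
f(z, K) = sqrt(K**2 + z**2)
-f(J(-4, -9), (-3 - 7)*1) = -sqrt(((-3 - 7)*1)**2 + ((1/2)*(-9 - 4)/(-9))**2) = -sqrt((-10*1)**2 + ((1/2)*(-1/9)*(-13))**2) = -sqrt((-10)**2 + (13/18)**2) = -sqrt(100 + 169/324) = -sqrt(32569/324) = -sqrt(32569)/18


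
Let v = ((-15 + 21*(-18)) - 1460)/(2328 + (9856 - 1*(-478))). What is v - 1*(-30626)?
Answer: 387784559/12662 ≈ 30626.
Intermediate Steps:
v = -1853/12662 (v = ((-15 - 378) - 1460)/(2328 + (9856 + 478)) = (-393 - 1460)/(2328 + 10334) = -1853/12662 ≈ -0.14634)
v - 1*(-30626) = -1853/12662 - 1*(-30626) = -1853/12662 + 30626 = 387784559/12662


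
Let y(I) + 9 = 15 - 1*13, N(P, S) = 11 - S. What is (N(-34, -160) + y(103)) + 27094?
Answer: 27258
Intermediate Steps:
y(I) = -7 (y(I) = -9 + (15 - 1*13) = -9 + (15 - 13) = -9 + 2 = -7)
(N(-34, -160) + y(103)) + 27094 = ((11 - 1*(-160)) - 7) + 27094 = ((11 + 160) - 7) + 27094 = (171 - 7) + 27094 = 164 + 27094 = 27258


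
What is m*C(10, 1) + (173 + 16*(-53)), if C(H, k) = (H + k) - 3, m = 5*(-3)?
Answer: -795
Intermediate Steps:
m = -15
C(H, k) = -3 + H + k
m*C(10, 1) + (173 + 16*(-53)) = -15*(-3 + 10 + 1) + (173 + 16*(-53)) = -15*8 + (173 - 848) = -120 - 675 = -795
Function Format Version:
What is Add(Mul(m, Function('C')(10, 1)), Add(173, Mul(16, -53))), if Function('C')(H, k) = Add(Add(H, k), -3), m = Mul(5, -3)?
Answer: -795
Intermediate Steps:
m = -15
Function('C')(H, k) = Add(-3, H, k)
Add(Mul(m, Function('C')(10, 1)), Add(173, Mul(16, -53))) = Add(Mul(-15, Add(-3, 10, 1)), Add(173, Mul(16, -53))) = Add(Mul(-15, 8), Add(173, -848)) = Add(-120, -675) = -795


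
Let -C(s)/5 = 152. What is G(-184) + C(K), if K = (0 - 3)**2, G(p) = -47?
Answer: -807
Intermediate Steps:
K = 9 (K = (-3)**2 = 9)
C(s) = -760 (C(s) = -5*152 = -760)
G(-184) + C(K) = -47 - 760 = -807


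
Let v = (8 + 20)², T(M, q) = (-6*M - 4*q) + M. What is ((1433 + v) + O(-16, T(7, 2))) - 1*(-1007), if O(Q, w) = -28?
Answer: 3196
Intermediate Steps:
T(M, q) = -5*M - 4*q
v = 784 (v = 28² = 784)
((1433 + v) + O(-16, T(7, 2))) - 1*(-1007) = ((1433 + 784) - 28) - 1*(-1007) = (2217 - 28) + 1007 = 2189 + 1007 = 3196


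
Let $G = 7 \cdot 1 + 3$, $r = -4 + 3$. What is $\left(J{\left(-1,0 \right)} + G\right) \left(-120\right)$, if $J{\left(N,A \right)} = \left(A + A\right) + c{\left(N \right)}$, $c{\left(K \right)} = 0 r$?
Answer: $-1200$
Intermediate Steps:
$r = -1$
$c{\left(K \right)} = 0$ ($c{\left(K \right)} = 0 \left(-1\right) = 0$)
$G = 10$ ($G = 7 + 3 = 10$)
$J{\left(N,A \right)} = 2 A$ ($J{\left(N,A \right)} = \left(A + A\right) + 0 = 2 A + 0 = 2 A$)
$\left(J{\left(-1,0 \right)} + G\right) \left(-120\right) = \left(2 \cdot 0 + 10\right) \left(-120\right) = \left(0 + 10\right) \left(-120\right) = 10 \left(-120\right) = -1200$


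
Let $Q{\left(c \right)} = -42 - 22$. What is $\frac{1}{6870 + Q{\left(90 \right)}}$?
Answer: $\frac{1}{6806} \approx 0.00014693$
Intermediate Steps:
$Q{\left(c \right)} = -64$ ($Q{\left(c \right)} = -42 - 22 = -64$)
$\frac{1}{6870 + Q{\left(90 \right)}} = \frac{1}{6870 - 64} = \frac{1}{6806}$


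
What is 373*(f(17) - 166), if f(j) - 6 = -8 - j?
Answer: -69005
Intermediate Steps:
f(j) = -2 - j (f(j) = 6 + (-8 - j) = -2 - j)
373*(f(17) - 166) = 373*((-2 - 1*17) - 166) = 373*((-2 - 17) - 166) = 373*(-19 - 166) = 373*(-185) = -69005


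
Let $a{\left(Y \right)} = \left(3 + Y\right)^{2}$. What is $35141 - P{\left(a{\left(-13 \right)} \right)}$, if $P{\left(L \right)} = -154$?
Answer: $35295$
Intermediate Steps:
$35141 - P{\left(a{\left(-13 \right)} \right)} = 35141 - -154 = 35141 + 154 = 35295$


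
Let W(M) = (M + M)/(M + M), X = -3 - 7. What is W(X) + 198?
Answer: 199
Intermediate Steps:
X = -10
W(M) = 1 (W(M) = (2*M)/((2*M)) = (2*M)*(1/(2*M)) = 1)
W(X) + 198 = 1 + 198 = 199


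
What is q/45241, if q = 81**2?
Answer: 6561/45241 ≈ 0.14502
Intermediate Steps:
q = 6561
q/45241 = 6561/45241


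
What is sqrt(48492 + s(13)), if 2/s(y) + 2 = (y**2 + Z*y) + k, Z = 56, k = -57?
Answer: sqrt(8513304431)/419 ≈ 220.21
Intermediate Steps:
s(y) = 2/(-59 + y**2 + 56*y) (s(y) = 2/(-2 + ((y**2 + 56*y) - 57)) = 2/(-2 + (-57 + y**2 + 56*y)) = 2/(-59 + y**2 + 56*y))
sqrt(48492 + s(13)) = sqrt(48492 + 2/(-59 + 13**2 + 56*13)) = sqrt(48492 + 2/(-59 + 169 + 728)) = sqrt(48492 + 2/838) = sqrt(48492 + 2*(1/838)) = sqrt(48492 + 1/419) = sqrt(20318149/419) = sqrt(8513304431)/419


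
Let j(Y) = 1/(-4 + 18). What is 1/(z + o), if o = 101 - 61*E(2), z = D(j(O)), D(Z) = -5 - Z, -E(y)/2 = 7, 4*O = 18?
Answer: 14/13299 ≈ 0.0010527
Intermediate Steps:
O = 9/2 (O = (1/4)*18 = 9/2 ≈ 4.5000)
E(y) = -14 (E(y) = -2*7 = -14)
j(Y) = 1/14
z = -71/14 (z = -5 - 1*1/14 = -5 - 1/14 = -71/14 ≈ -5.0714)
o = 955 (o = 101 - 61*(-14) = 101 + 854 = 955)
1/(z + o) = 1/(-71/14 + 955) = 1/(13299/14) = 14/13299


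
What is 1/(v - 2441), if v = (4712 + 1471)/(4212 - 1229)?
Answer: -2983/7275320 ≈ -0.00041002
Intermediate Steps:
v = 6183/2983 ≈ 2.0727
1/(v - 2441) = 1/(6183/2983 - 2441) = 1/(-7275320/2983) = -2983/7275320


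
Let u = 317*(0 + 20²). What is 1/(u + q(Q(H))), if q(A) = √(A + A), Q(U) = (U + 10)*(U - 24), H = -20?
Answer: 1585/200977989 - √55/4019559780 ≈ 7.8846e-6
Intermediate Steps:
Q(U) = (-24 + U)*(10 + U) (Q(U) = (10 + U)*(-24 + U) = (-24 + U)*(10 + U))
q(A) = √2*√A (q(A) = √(2*A) = √2*√A)
u = 126800 (u = 317*(0 + 400) = 317*400 = 126800)
1/(u + q(Q(H))) = 1/(126800 + √2*√(-240 + (-20)² - 14*(-20))) = 1/(126800 + √2*√(-240 + 400 + 280)) = 1/(126800 + √2*√440) = 1/(126800 + √2*(2*√110)) = 1/(126800 + 4*√55)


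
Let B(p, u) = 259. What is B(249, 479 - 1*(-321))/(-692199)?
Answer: -259/692199 ≈ -0.00037417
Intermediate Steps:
B(249, 479 - 1*(-321))/(-692199) = 259/(-692199) = 259*(-1/692199) = -259/692199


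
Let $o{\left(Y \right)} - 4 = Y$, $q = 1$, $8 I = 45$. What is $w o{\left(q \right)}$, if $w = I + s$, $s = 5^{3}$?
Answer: $\frac{5225}{8} \approx 653.13$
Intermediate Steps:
$I = \frac{45}{8}$ ($I = \frac{1}{8} \cdot 45 = \frac{45}{8} \approx 5.625$)
$o{\left(Y \right)} = 4 + Y$
$s = 125$
$w = \frac{1045}{8}$ ($w = \frac{45}{8} + 125 = \frac{1045}{8} \approx 130.63$)
$w o{\left(q \right)} = \frac{1045 \left(4 + 1\right)}{8} = \frac{1045}{8} \cdot 5 = \frac{5225}{8}$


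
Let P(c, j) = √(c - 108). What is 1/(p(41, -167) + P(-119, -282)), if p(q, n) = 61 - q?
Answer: 20/627 - I*√227/627 ≈ 0.031898 - 0.02403*I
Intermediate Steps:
P(c, j) = √(-108 + c)
1/(p(41, -167) + P(-119, -282)) = 1/((61 - 1*41) + √(-108 - 119)) = 1/((61 - 41) + √(-227)) = 1/(20 + I*√227)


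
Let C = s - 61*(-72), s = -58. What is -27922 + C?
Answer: -23588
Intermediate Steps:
C = 4334 (C = -58 - 61*(-72) = -58 + 4392 = 4334)
-27922 + C = -27922 + 4334 = -23588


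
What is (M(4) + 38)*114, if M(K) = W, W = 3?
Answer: 4674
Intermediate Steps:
M(K) = 3
(M(4) + 38)*114 = (3 + 38)*114 = 41*114 = 4674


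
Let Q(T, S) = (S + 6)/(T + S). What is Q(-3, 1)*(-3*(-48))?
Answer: -504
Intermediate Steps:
Q(T, S) = (6 + S)/(S + T)
Q(-3, 1)*(-3*(-48)) = ((6 + 1)/(1 - 3))*(-3*(-48)) = (7/(-2))*144 = -½*7*144 = -7/2*144 = -504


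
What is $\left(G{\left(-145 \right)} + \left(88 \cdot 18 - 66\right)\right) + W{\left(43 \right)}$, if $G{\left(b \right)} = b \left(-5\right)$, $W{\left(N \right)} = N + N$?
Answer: $2329$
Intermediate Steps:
$W{\left(N \right)} = 2 N$
$G{\left(b \right)} = - 5 b$
$\left(G{\left(-145 \right)} + \left(88 \cdot 18 - 66\right)\right) + W{\left(43 \right)} = \left(\left(-5\right) \left(-145\right) + \left(88 \cdot 18 - 66\right)\right) + 2 \cdot 43 = \left(725 + \left(1584 - 66\right)\right) + 86 = \left(725 + 1518\right) + 86 = 2243 + 86 = 2329$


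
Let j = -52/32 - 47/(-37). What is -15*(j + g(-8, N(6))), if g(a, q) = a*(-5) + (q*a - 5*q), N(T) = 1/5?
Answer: -164481/296 ≈ -555.68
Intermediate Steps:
N(T) = ⅕
g(a, q) = -5*a - 5*q + a*q (g(a, q) = -5*a + (a*q - 5*q) = -5*a + (-5*q + a*q) = -5*a - 5*q + a*q)
j = -105/296 (j = -52*1/32 - 47*(-1/37) = -13/8 + 47/37 = -105/296 ≈ -0.35473)
-15*(j + g(-8, N(6))) = -15*(-105/296 + (-5*(-8) - 5*⅕ - 8*⅕)) = -15*(-105/296 + (40 - 1 - 8/5)) = -15*(-105/296 + 187/5) = -15*54827/1480 = -164481/296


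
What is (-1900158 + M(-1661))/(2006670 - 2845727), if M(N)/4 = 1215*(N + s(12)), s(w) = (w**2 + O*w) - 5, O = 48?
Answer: 6497718/839057 ≈ 7.7441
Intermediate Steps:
s(w) = -5 + w**2 + 48*w (s(w) = (w**2 + 48*w) - 5 = -5 + w**2 + 48*w)
M(N) = 3474900 + 4860*N (M(N) = 4*(1215*(N + (-5 + 12**2 + 48*12))) = 4*(1215*(N + (-5 + 144 + 576))) = 4*(1215*(N + 715)) = 4*(1215*(715 + N)) = 4*(868725 + 1215*N) = 3474900 + 4860*N)
(-1900158 + M(-1661))/(2006670 - 2845727) = (-1900158 + (3474900 + 4860*(-1661)))/(2006670 - 2845727) = (-1900158 + (3474900 - 8072460))/(-839057) = (-1900158 - 4597560)*(-1/839057) = -6497718*(-1/839057) = 6497718/839057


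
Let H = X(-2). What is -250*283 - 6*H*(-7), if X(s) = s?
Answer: -70834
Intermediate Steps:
H = -2
-250*283 - 6*H*(-7) = -250*283 - 6*(-2)*(-7) = -70750 + 12*(-7) = -70750 - 84 = -70834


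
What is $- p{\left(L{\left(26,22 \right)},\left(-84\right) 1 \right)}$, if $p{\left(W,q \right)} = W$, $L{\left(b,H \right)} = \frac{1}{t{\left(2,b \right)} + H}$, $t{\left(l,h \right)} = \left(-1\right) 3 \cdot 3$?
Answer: $- \frac{1}{13} \approx -0.076923$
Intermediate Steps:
$t{\left(l,h \right)} = -9$ ($t{\left(l,h \right)} = \left(-3\right) 3 = -9$)
$L{\left(b,H \right)} = \frac{1}{-9 + H}$
$- p{\left(L{\left(26,22 \right)},\left(-84\right) 1 \right)} = - \frac{1}{-9 + 22} = - \frac{1}{13}$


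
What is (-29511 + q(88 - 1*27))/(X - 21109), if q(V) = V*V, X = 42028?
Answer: -25790/20919 ≈ -1.2329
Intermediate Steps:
q(V) = V²
(-29511 + q(88 - 1*27))/(X - 21109) = (-29511 + (88 - 1*27)²)/(42028 - 21109) = (-29511 + (88 - 27)²)/20919 = (-29511 + 61²)*(1/20919) = (-29511 + 3721)*(1/20919) = -25790*1/20919 = -25790/20919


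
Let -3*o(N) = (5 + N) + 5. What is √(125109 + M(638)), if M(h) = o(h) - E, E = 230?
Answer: √124663 ≈ 353.08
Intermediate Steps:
o(N) = -10/3 - N/3 (o(N) = -((5 + N) + 5)/3 = -(10 + N)/3 = -10/3 - N/3)
M(h) = -700/3 - h/3 (M(h) = (-10/3 - h/3) - 1*230 = (-10/3 - h/3) - 230 = -700/3 - h/3)
√(125109 + M(638)) = √(125109 + (-700/3 - ⅓*638)) = √(125109 + (-700/3 - 638/3)) = √(125109 - 446) = √124663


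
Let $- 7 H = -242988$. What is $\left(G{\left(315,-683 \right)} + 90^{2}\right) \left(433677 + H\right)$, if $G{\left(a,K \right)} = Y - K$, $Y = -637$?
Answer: $\frac{26708510142}{7} \approx 3.8155 \cdot 10^{9}$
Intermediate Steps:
$H = \frac{242988}{7}$ ($H = \left(- \frac{1}{7}\right) \left(-242988\right) = \frac{242988}{7} \approx 34713.0$)
$G{\left(a,K \right)} = -637 - K$
$\left(G{\left(315,-683 \right)} + 90^{2}\right) \left(433677 + H\right) = \left(\left(-637 - -683\right) + 90^{2}\right) \left(433677 + \frac{242988}{7}\right) = \left(\left(-637 + 683\right) + 8100\right) \frac{3278727}{7} = \left(46 + 8100\right) \frac{3278727}{7} = 8146 \cdot \frac{3278727}{7} = \frac{26708510142}{7}$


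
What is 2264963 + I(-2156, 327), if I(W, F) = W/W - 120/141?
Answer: 106453268/47 ≈ 2.2650e+6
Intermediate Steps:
I(W, F) = 7/47 (I(W, F) = 1 - 120*1/141 = 1 - 40/47 = 7/47)
2264963 + I(-2156, 327) = 2264963 + 7/47 = 106453268/47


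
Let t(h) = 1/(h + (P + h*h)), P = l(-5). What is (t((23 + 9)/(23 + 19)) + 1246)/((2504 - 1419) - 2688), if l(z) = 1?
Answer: -183937/236557 ≈ -0.77756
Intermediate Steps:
P = 1
t(h) = 1/(1 + h + h²) (t(h) = 1/(h + (1 + h*h)) = 1/(h + (1 + h²)) = 1/(1 + h + h²))
(t((23 + 9)/(23 + 19)) + 1246)/((2504 - 1419) - 2688) = (1/(1 + (23 + 9)/(23 + 19) + ((23 + 9)/(23 + 19))²) + 1246)/((2504 - 1419) - 2688) = (1/(1 + 32/42 + (32/42)²) + 1246)/(1085 - 2688) = (1/(1 + 32*(1/42) + (32*(1/42))²) + 1246)/(-1603) = (1/(1 + 16/21 + (16/21)²) + 1246)*(-1/1603) = (1/(1 + 16/21 + 256/441) + 1246)*(-1/1603) = (1/(1033/441) + 1246)*(-1/1603) = (441/1033 + 1246)*(-1/1603) = (1287559/1033)*(-1/1603) = -183937/236557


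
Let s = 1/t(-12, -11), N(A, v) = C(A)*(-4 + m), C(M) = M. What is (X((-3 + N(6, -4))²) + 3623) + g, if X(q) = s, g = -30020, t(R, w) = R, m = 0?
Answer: -316765/12 ≈ -26397.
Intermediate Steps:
N(A, v) = -4*A (N(A, v) = A*(-4 + 0) = A*(-4) = -4*A)
s = -1/12 (s = 1/(-12) = -1/12 ≈ -0.083333)
X(q) = -1/12
(X((-3 + N(6, -4))²) + 3623) + g = (-1/12 + 3623) - 30020 = 43475/12 - 30020 = -316765/12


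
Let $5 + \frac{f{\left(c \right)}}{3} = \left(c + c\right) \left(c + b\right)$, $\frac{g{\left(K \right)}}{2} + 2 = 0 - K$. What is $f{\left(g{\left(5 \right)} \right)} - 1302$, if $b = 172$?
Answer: $-14589$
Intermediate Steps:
$g{\left(K \right)} = -4 - 2 K$ ($g{\left(K \right)} = -4 + 2 \left(0 - K\right) = -4 + 2 \left(- K\right) = -4 - 2 K$)
$f{\left(c \right)} = -15 + 6 c \left(172 + c\right)$ ($f{\left(c \right)} = -15 + 3 \left(c + c\right) \left(c + 172\right) = -15 + 3 \cdot 2 c \left(172 + c\right) = -15 + 6 c \left(172 + c\right)$)
$f{\left(g{\left(5 \right)} \right)} - 1302 = \left(-15 + 6 \left(-4 - 10\right)^{2} + 1032 \left(-4 - 10\right)\right) - 1302 = \left(-15 + 6 \left(-14\right)^{2} + 1032 \left(-14\right)\right) - 1302 = \left(-15 + 6 \cdot 196 - 14448\right) - 1302 = \left(-15 + 1176 - 14448\right) - 1302 = -13287 - 1302 = -14589$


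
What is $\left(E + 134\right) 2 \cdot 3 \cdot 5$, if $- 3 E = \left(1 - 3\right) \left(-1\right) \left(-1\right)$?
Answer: $4040$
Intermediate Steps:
$E = \frac{2}{3}$ ($E = - \frac{\left(1 - 3\right) \left(-1\right) \left(-1\right)}{3} = - \frac{\left(-2\right) \left(-1\right) \left(-1\right)}{3} = - \frac{2 \left(-1\right)}{3} = \left(- \frac{1}{3}\right) \left(-2\right) = \frac{2}{3} \approx 0.66667$)
$\left(E + 134\right) 2 \cdot 3 \cdot 5 = \left(\frac{2}{3} + 134\right) 2 \cdot 3 \cdot 5 = \frac{404 \cdot 6 \cdot 5}{3} = \frac{404}{3} \cdot 30 = 4040$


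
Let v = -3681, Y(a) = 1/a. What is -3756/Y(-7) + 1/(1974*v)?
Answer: 191045401847/7266294 ≈ 26292.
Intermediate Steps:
Y(a) = 1/a
-3756/Y(-7) + 1/(1974*v) = -3756/(1/(-7)) + 1/(1974*(-3681)) = -3756/(-⅐) + (1/1974)*(-1/3681) = -3756*(-7) - 1/7266294 = 26292 - 1/7266294 = 191045401847/7266294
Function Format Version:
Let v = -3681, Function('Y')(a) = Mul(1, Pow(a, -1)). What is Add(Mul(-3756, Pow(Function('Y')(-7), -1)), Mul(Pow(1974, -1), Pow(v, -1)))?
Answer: Rational(191045401847, 7266294) ≈ 26292.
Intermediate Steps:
Function('Y')(a) = Pow(a, -1)
Add(Mul(-3756, Pow(Function('Y')(-7), -1)), Mul(Pow(1974, -1), Pow(v, -1))) = Add(Mul(-3756, Pow(Pow(-7, -1), -1)), Mul(Pow(1974, -1), Pow(-3681, -1))) = Add(Mul(-3756, Pow(Rational(-1, 7), -1)), Mul(Rational(1, 1974), Rational(-1, 3681))) = Add(Mul(-3756, -7), Rational(-1, 7266294)) = Add(26292, Rational(-1, 7266294)) = Rational(191045401847, 7266294)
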